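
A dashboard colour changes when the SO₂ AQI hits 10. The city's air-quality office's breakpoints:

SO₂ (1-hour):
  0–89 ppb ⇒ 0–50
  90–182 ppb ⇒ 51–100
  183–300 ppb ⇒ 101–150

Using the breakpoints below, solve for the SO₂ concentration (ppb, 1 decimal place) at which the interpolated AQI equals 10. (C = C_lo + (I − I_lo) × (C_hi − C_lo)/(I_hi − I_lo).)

AQI 10 lies in the 0–50 band, which corresponds to 0–89 ppb.
C = 0 + (10−0)×(89−0)/(50−0) = 0 + 10×89/50 ≈ 17.800 ppb → 17.8 ppb to 1 dp.

17.8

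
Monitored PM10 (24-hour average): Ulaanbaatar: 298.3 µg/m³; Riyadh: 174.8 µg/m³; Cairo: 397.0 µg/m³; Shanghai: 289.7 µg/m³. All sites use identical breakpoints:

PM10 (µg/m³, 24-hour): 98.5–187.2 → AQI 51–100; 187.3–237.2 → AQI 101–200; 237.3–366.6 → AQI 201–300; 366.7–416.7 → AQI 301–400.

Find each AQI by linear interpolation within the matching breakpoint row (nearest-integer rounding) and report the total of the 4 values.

Ulaanbaatar: 298.3 ∈ [237.3, 366.6] ↔ index [201, 300].
201 + (298.3−237.3)·(300−201)/(366.6−237.3) = 201 + 61.0·99/129.3 ≈ 247.71, so AQI = 248.
Riyadh 174.8: bracket 98.5–187.2 → index 51–100; slope 49/88.7, offset 76.3.
AQI = 51 + 49/88.7·76.3 ≈ 93.15 ⇒ 93.
Cairo: row 366.7–416.7 (AQI 301–400). (400−301)·(397.0−366.7)/(416.7−366.7) + 301 = 99·30.3/50.0 + 301 ≈ 360.99 → 361.
Shanghai 289.7: bracket 237.3–366.6 → index 201–300; slope 99/129.3, offset 52.4.
AQI = 201 + 99/129.3·52.4 ≈ 241.12 ⇒ 241.
AQIs: Ulaanbaatar=248, Riyadh=93, Cairo=361, Shanghai=241. Sum = 248 + 93 + 361 + 241 = 943.

943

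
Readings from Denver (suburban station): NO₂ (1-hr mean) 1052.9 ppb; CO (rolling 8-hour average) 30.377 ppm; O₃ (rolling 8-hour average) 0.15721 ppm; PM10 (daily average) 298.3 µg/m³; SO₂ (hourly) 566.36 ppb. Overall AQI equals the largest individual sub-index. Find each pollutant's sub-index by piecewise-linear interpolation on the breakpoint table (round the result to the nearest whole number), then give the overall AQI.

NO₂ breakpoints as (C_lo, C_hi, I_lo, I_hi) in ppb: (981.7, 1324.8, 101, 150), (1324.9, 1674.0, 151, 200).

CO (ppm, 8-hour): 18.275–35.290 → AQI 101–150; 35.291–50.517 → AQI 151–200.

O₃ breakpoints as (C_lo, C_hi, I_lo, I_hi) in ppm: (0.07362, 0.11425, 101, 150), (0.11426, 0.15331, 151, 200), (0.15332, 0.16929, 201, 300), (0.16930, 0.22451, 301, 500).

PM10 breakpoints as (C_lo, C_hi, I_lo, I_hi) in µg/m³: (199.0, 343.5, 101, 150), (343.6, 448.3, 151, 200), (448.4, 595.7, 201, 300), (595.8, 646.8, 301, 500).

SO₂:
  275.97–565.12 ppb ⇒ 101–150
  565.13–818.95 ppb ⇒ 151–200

NO₂: row 981.7–1324.8 (AQI 101–150). (150−101)·(1052.9−981.7)/(1324.8−981.7) + 101 = 49·71.2/343.1 + 101 ≈ 111.17 → 111.
CO 30.377: bracket 18.275–35.290 → index 101–150; slope 49/17.015, offset 12.102.
AQI = 101 + 49/17.015·12.102 ≈ 135.85 ⇒ 136.
O₃ 0.15721: bracket 0.15332–0.16929 → index 201–300; slope 99/0.01597, offset 0.00389.
AQI = 201 + 99/0.01597·0.00389 ≈ 225.11 ⇒ 225.
PM10: 298.3 ∈ [199.0, 343.5] ↔ index [101, 150].
101 + (298.3−199.0)·(150−101)/(343.5−199.0) = 101 + 99.3·49/144.5 ≈ 134.67, so AQI = 135.
SO₂ 566.36: bracket 565.13–818.95 → index 151–200; slope 49/253.82, offset 1.23.
AQI = 151 + 49/253.82·1.23 ≈ 151.24 ⇒ 151.
Sub-indices: NO₂→111, CO→136, O₃→225, PM10→135, SO₂→151. Overall AQI = max = 225; dominant pollutant is O₃.

225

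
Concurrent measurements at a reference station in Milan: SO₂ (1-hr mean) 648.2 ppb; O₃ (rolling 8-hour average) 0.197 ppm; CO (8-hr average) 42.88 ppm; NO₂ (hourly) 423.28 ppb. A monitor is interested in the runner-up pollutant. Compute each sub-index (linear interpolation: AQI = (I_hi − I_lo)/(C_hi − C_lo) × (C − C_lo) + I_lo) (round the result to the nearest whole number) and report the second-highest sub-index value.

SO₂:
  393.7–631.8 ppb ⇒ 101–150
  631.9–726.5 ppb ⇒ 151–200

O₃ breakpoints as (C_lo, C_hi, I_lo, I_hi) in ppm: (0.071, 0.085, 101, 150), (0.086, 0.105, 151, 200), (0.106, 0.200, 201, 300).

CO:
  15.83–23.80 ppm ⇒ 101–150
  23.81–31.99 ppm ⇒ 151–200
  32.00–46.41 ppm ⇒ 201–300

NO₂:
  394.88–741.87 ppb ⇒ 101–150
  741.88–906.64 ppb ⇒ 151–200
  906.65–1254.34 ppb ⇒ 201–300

276

SO₂: 648.2 ∈ [631.9, 726.5] ↔ index [151, 200].
151 + (648.2−631.9)·(200−151)/(726.5−631.9) = 151 + 16.3·49/94.6 ≈ 159.44, so AQI = 159.
O₃ 0.197: bracket 0.106–0.200 → index 201–300; slope 99/0.094, offset 0.091.
AQI = 201 + 99/0.094·0.091 ≈ 296.84 ⇒ 297.
CO 42.88: bracket 32.00–46.41 → index 201–300; slope 99/14.41, offset 10.88.
AQI = 201 + 99/14.41·10.88 ≈ 275.75 ⇒ 276.
NO₂: 423.28 lies in 394.88–741.87, so I_lo=101, I_hi=150, C_lo=394.88, C_hi=741.87.
(150−101)/(741.87−394.88) × (423.28−394.88) + 101 = 49/346.99 × 28.40 + 101 ≈ 105.01 → 105.
Sub-indices: SO₂→159, O₃→297, CO→276, NO₂→105. Ranked high→low: 297, 276, 159, 105. Second-highest sub-index = 276.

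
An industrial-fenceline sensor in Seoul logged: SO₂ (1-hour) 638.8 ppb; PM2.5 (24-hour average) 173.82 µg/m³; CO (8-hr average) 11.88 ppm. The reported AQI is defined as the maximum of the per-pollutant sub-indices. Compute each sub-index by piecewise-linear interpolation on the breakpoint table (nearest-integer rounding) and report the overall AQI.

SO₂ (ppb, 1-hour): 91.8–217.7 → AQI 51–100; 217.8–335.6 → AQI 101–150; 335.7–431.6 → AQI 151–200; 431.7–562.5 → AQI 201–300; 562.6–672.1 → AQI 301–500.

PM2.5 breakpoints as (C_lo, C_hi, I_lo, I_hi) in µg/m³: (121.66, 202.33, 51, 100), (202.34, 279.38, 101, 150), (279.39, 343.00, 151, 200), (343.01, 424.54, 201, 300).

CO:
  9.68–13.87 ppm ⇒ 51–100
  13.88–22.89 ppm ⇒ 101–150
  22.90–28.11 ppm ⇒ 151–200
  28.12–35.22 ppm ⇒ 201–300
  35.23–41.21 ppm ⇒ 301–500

439

SO₂: 638.8 lies in 562.6–672.1, so I_lo=301, I_hi=500, C_lo=562.6, C_hi=672.1.
(500−301)/(672.1−562.6) × (638.8−562.6) + 301 = 199/109.5 × 76.2 + 301 ≈ 439.48 → 439.
PM2.5: 173.82 lies in 121.66–202.33, so I_lo=51, I_hi=100, C_lo=121.66, C_hi=202.33.
(100−51)/(202.33−121.66) × (173.82−121.66) + 51 = 49/80.67 × 52.16 + 51 ≈ 82.68 → 83.
CO: 11.88 ∈ [9.68, 13.87] ↔ index [51, 100].
51 + (11.88−9.68)·(100−51)/(13.87−9.68) = 51 + 2.20·49/4.19 ≈ 76.73, so AQI = 77.
Sub-indices: SO₂→439, PM2.5→83, CO→77. Overall AQI = max = 439; dominant pollutant is SO₂.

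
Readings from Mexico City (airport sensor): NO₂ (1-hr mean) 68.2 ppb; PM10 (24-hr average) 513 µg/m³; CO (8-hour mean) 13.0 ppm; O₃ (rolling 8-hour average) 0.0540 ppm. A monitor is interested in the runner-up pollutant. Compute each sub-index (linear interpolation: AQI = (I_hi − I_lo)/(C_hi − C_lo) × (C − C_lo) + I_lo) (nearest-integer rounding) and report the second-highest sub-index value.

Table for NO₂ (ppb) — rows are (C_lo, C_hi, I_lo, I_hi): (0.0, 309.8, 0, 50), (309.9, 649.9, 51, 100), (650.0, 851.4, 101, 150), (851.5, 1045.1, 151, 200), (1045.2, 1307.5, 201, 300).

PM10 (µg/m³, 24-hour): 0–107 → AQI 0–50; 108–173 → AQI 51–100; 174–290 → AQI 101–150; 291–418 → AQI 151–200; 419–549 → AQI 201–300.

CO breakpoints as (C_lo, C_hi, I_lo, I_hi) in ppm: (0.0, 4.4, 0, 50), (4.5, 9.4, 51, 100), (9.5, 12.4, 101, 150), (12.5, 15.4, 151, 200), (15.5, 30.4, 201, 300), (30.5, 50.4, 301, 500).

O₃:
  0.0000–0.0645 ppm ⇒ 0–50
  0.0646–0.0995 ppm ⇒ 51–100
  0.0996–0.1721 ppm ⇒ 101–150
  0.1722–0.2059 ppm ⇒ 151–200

159

NO₂: 68.2 lies in 0.0–309.8, so I_lo=0, I_hi=50, C_lo=0.0, C_hi=309.8.
(50−0)/(309.8−0.0) × (68.2−0.0) + 0 = 50/309.8 × 68.2 + 0 ≈ 11.01 → 11.
PM10: 513 ∈ [419, 549] ↔ index [201, 300].
201 + (513−419)·(300−201)/(549−419) = 201 + 94·99/130 ≈ 272.58, so AQI = 273.
CO: 13.0 ∈ [12.5, 15.4] ↔ index [151, 200].
151 + (13.0−12.5)·(200−151)/(15.4−12.5) = 151 + 0.5·49/2.9 ≈ 159.45, so AQI = 159.
O₃: 0.0540 lies in 0.0000–0.0645, so I_lo=0, I_hi=50, C_lo=0.0000, C_hi=0.0645.
(50−0)/(0.0645−0.0000) × (0.0540−0.0000) + 0 = 50/0.0645 × 0.0540 + 0 ≈ 41.86 → 42.
Sub-indices: NO₂→11, PM10→273, CO→159, O₃→42. Ranked high→low: 273, 159, 42, 11. Second-highest sub-index = 159.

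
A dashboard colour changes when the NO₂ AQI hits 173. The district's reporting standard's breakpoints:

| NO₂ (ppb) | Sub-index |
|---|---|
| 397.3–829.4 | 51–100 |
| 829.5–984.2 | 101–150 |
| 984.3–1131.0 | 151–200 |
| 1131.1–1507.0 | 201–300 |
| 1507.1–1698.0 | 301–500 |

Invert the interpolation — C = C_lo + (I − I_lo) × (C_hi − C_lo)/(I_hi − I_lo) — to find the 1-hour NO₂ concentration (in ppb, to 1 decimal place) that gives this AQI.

AQI 173 lies in the 151–200 band, which corresponds to 984.3–1131.0 ppb.
C = 984.3 + (173−151)×(1131.0−984.3)/(200−151) = 984.3 + 22×146.7/49 ≈ 1050.165 ppb → 1050.2 ppb to 1 dp.

1050.2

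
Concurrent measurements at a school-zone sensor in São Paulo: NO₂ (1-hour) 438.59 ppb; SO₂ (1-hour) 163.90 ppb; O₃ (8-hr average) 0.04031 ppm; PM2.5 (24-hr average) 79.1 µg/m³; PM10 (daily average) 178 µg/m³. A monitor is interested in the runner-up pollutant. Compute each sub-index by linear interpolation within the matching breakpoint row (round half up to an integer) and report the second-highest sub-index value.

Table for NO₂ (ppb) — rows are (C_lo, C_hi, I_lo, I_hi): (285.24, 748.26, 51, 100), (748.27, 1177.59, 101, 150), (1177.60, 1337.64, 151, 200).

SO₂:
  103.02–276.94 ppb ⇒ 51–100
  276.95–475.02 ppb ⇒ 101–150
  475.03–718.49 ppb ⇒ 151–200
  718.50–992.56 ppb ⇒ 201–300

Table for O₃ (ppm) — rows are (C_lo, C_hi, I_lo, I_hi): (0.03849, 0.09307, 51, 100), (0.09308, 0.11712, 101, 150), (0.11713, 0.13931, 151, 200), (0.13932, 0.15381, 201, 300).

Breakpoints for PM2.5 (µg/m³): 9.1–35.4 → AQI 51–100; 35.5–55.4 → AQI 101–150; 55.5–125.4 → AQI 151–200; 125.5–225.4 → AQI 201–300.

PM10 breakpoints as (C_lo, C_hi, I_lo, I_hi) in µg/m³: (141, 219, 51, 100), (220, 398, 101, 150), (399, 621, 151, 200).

74

NO₂: row 285.24–748.26 (AQI 51–100). (100−51)·(438.59−285.24)/(748.26−285.24) + 51 = 49·153.35/463.02 + 51 ≈ 67.23 → 67.
SO₂: 163.90 lies in 103.02–276.94, so I_lo=51, I_hi=100, C_lo=103.02, C_hi=276.94.
(100−51)/(276.94−103.02) × (163.90−103.02) + 51 = 49/173.92 × 60.88 + 51 ≈ 68.15 → 68.
O₃ 0.04031: bracket 0.03849–0.09307 → index 51–100; slope 49/0.05458, offset 0.00182.
AQI = 51 + 49/0.05458·0.00182 ≈ 52.63 ⇒ 53.
PM2.5 79.1: bracket 55.5–125.4 → index 151–200; slope 49/69.9, offset 23.6.
AQI = 151 + 49/69.9·23.6 ≈ 167.54 ⇒ 168.
PM10 178: bracket 141–219 → index 51–100; slope 49/78, offset 37.
AQI = 51 + 49/78·37 ≈ 74.24 ⇒ 74.
Sub-indices: NO₂→67, SO₂→68, O₃→53, PM2.5→168, PM10→74. Ranked high→low: 168, 74, 68, 67, 53. Second-highest sub-index = 74.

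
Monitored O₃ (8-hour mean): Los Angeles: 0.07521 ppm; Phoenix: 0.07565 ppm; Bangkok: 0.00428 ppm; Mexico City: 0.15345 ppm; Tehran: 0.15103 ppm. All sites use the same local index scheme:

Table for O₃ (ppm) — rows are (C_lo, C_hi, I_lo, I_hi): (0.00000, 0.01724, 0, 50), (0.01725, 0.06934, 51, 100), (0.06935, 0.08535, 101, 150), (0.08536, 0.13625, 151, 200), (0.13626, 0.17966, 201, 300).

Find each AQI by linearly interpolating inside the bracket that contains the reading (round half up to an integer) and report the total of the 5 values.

Los Angeles 0.07521: bracket 0.06935–0.08535 → index 101–150; slope 49/0.01600, offset 0.00586.
AQI = 101 + 49/0.01600·0.00586 ≈ 118.95 ⇒ 119.
Phoenix 0.07565: bracket 0.06935–0.08535 → index 101–150; slope 49/0.01600, offset 0.00630.
AQI = 101 + 49/0.01600·0.00630 ≈ 120.29 ⇒ 120.
Bangkok: 0.00428 lies in 0.00000–0.01724, so I_lo=0, I_hi=50, C_lo=0.00000, C_hi=0.01724.
(50−0)/(0.01724−0.00000) × (0.00428−0.00000) + 0 = 50/0.01724 × 0.00428 + 0 ≈ 12.41 → 12.
Mexico City: 0.15345 ∈ [0.13626, 0.17966] ↔ index [201, 300].
201 + (0.15345−0.13626)·(300−201)/(0.17966−0.13626) = 201 + 0.01719·99/0.04340 ≈ 240.21, so AQI = 240.
Tehran: 0.15103 ∈ [0.13626, 0.17966] ↔ index [201, 300].
201 + (0.15103−0.13626)·(300−201)/(0.17966−0.13626) = 201 + 0.01477·99/0.04340 ≈ 234.69, so AQI = 235.
AQIs: Los Angeles=119, Phoenix=120, Bangkok=12, Mexico City=240, Tehran=235. Sum = 119 + 120 + 12 + 240 + 235 = 726.

726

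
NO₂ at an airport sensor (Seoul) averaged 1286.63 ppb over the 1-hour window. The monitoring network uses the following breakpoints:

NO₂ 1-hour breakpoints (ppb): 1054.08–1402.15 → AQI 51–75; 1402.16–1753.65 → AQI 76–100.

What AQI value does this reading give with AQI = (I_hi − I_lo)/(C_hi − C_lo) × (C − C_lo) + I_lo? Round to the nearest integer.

67

NO₂: 1286.63 lies in 1054.08–1402.15, so I_lo=51, I_hi=75, C_lo=1054.08, C_hi=1402.15.
(75−51)/(1402.15−1054.08) × (1286.63−1054.08) + 51 = 24/348.07 × 232.55 + 51 ≈ 67.03 → 67.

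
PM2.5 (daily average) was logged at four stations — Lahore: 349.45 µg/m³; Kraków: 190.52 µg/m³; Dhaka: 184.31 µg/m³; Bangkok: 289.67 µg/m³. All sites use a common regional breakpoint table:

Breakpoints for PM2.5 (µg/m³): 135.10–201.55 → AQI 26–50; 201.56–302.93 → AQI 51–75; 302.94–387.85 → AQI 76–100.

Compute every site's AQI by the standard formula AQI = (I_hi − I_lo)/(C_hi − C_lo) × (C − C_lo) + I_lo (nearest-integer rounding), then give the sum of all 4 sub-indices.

Lahore: row 302.94–387.85 (AQI 76–100). (100−76)·(349.45−302.94)/(387.85−302.94) + 76 = 24·46.51/84.91 + 76 ≈ 89.15 → 89.
Kraków: row 135.10–201.55 (AQI 26–50). (50−26)·(190.52−135.10)/(201.55−135.10) + 26 = 24·55.42/66.45 + 26 ≈ 46.02 → 46.
Dhaka: 184.31 lies in 135.10–201.55, so I_lo=26, I_hi=50, C_lo=135.10, C_hi=201.55.
(50−26)/(201.55−135.10) × (184.31−135.10) + 26 = 24/66.45 × 49.21 + 26 ≈ 43.77 → 44.
Bangkok: row 201.56–302.93 (AQI 51–75). (75−51)·(289.67−201.56)/(302.93−201.56) + 51 = 24·88.11/101.37 + 51 ≈ 71.86 → 72.
AQIs: Lahore=89, Kraków=46, Dhaka=44, Bangkok=72. Sum = 89 + 46 + 44 + 72 = 251.

251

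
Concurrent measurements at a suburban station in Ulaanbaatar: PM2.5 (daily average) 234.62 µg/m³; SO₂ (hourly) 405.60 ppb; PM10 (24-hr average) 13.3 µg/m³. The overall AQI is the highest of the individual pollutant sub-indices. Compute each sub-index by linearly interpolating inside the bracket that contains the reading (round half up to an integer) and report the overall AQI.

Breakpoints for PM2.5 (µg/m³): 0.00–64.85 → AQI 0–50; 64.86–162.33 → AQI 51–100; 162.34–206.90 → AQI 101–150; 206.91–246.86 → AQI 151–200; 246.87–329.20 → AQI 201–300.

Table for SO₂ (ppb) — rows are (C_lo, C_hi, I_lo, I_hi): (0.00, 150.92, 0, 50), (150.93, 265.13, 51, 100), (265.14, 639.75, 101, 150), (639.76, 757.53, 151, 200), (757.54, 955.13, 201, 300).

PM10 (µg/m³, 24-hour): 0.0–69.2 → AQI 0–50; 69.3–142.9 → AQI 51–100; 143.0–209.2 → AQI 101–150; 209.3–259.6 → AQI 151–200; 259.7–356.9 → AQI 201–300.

PM2.5: 234.62 ∈ [206.91, 246.86] ↔ index [151, 200].
151 + (234.62−206.91)·(200−151)/(246.86−206.91) = 151 + 27.71·49/39.95 ≈ 184.99, so AQI = 185.
SO₂: 405.60 ∈ [265.14, 639.75] ↔ index [101, 150].
101 + (405.60−265.14)·(150−101)/(639.75−265.14) = 101 + 140.46·49/374.61 ≈ 119.37, so AQI = 119.
PM10: row 0.0–69.2 (AQI 0–50). (50−0)·(13.3−0.0)/(69.2−0.0) + 0 = 50·13.3/69.2 + 0 ≈ 9.61 → 10.
Sub-indices: PM2.5→185, SO₂→119, PM10→10. Overall AQI = max = 185; dominant pollutant is PM2.5.
AQI 185: Unhealthy.

185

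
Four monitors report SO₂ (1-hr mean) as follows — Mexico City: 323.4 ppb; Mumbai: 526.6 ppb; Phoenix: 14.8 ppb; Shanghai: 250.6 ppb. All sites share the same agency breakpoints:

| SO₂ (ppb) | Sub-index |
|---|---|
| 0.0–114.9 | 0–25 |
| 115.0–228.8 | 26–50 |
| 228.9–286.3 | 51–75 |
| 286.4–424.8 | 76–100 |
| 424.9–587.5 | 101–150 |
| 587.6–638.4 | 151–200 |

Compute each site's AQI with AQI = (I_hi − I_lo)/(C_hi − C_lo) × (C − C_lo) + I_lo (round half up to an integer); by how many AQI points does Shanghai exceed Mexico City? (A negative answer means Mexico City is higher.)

-22

Mexico City: 323.4 lies in 286.4–424.8, so I_lo=76, I_hi=100, C_lo=286.4, C_hi=424.8.
(100−76)/(424.8−286.4) × (323.4−286.4) + 76 = 24/138.4 × 37.0 + 76 ≈ 82.42 → 82.
Mumbai: row 424.9–587.5 (AQI 101–150). (150−101)·(526.6−424.9)/(587.5−424.9) + 101 = 49·101.7/162.6 + 101 ≈ 131.65 → 132.
Phoenix 14.8: bracket 0.0–114.9 → index 0–25; slope 25/114.9, offset 14.8.
AQI = 0 + 25/114.9·14.8 ≈ 3.22 ⇒ 3.
Shanghai: 250.6 lies in 228.9–286.3, so I_lo=51, I_hi=75, C_lo=228.9, C_hi=286.3.
(75−51)/(286.3−228.9) × (250.6−228.9) + 51 = 24/57.4 × 21.7 + 51 ≈ 60.07 → 60.
AQIs: Mexico City=82, Mumbai=132, Phoenix=3, Shanghai=60. Shanghai (60) − Mexico City (82) = -22.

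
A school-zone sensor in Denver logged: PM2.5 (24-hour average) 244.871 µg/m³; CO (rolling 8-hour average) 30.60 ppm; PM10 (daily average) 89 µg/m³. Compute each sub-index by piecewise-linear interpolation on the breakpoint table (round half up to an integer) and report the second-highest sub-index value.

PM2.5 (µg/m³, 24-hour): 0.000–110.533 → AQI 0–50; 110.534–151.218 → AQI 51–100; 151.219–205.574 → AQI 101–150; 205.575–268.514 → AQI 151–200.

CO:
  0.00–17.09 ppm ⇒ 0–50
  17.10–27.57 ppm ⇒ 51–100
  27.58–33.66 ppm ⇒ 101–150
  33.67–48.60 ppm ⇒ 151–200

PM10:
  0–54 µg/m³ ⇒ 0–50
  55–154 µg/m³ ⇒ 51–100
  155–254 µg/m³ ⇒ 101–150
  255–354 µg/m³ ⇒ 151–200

PM2.5: 244.871 lies in 205.575–268.514, so I_lo=151, I_hi=200, C_lo=205.575, C_hi=268.514.
(200−151)/(268.514−205.575) × (244.871−205.575) + 151 = 49/62.939 × 39.296 + 151 ≈ 181.59 → 182.
CO: 30.60 ∈ [27.58, 33.66] ↔ index [101, 150].
101 + (30.60−27.58)·(150−101)/(33.66−27.58) = 101 + 3.02·49/6.08 ≈ 125.34, so AQI = 125.
PM10: row 55–154 (AQI 51–100). (100−51)·(89−55)/(154−55) + 51 = 49·34/99 + 51 ≈ 67.83 → 68.
Sub-indices: PM2.5→182, CO→125, PM10→68. Ranked high→low: 182, 125, 68. Second-highest sub-index = 125.

125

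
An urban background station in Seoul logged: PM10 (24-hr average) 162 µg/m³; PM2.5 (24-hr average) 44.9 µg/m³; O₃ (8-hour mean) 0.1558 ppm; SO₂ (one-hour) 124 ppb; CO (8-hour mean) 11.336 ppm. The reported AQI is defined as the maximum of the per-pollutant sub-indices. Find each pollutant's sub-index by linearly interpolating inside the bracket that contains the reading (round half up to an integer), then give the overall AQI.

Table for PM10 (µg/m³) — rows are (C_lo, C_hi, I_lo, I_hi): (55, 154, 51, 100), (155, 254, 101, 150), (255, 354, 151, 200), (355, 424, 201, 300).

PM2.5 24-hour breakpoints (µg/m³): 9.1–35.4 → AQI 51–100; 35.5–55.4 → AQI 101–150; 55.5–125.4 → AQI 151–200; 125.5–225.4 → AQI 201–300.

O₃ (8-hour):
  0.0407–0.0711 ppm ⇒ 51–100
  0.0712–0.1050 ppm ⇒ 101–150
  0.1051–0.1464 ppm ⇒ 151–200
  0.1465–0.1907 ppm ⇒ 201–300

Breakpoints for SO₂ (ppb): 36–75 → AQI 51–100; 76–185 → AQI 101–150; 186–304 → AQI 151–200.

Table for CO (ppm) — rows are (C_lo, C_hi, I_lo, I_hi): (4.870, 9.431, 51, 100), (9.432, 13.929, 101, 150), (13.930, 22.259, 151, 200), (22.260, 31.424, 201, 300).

PM10: row 155–254 (AQI 101–150). (150−101)·(162−155)/(254−155) + 101 = 49·7/99 + 101 ≈ 104.46 → 104.
PM2.5: 44.9 ∈ [35.5, 55.4] ↔ index [101, 150].
101 + (44.9−35.5)·(150−101)/(55.4−35.5) = 101 + 9.4·49/19.9 ≈ 124.15, so AQI = 124.
O₃: 0.1558 ∈ [0.1465, 0.1907] ↔ index [201, 300].
201 + (0.1558−0.1465)·(300−201)/(0.1907−0.1465) = 201 + 0.0093·99/0.0442 ≈ 221.83, so AQI = 222.
SO₂ 124: bracket 76–185 → index 101–150; slope 49/109, offset 48.
AQI = 101 + 49/109·48 ≈ 122.58 ⇒ 123.
CO 11.336: bracket 9.432–13.929 → index 101–150; slope 49/4.497, offset 1.904.
AQI = 101 + 49/4.497·1.904 ≈ 121.75 ⇒ 122.
Sub-indices: PM10→104, PM2.5→124, O₃→222, SO₂→123, CO→122. Overall AQI = max = 222; dominant pollutant is O₃.

222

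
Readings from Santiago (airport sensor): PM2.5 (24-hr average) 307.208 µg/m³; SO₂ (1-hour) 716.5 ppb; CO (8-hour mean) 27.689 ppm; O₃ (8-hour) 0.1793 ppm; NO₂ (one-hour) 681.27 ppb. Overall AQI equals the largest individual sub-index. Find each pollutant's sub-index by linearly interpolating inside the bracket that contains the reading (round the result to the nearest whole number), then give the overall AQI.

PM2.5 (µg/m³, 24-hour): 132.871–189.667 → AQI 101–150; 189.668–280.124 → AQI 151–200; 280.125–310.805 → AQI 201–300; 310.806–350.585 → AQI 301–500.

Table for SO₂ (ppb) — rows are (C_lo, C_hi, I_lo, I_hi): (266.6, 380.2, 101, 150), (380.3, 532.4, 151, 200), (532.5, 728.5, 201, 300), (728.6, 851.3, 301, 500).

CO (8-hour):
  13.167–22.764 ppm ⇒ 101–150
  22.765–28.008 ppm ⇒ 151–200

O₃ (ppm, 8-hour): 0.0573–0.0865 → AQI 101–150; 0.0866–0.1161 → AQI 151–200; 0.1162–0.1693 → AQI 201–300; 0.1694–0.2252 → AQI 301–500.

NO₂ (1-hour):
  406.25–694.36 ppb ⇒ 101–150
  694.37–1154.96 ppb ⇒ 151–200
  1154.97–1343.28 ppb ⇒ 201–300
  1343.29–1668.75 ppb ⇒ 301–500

PM2.5: 307.208 lies in 280.125–310.805, so I_lo=201, I_hi=300, C_lo=280.125, C_hi=310.805.
(300−201)/(310.805−280.125) × (307.208−280.125) + 201 = 99/30.680 × 27.083 + 201 ≈ 288.39 → 288.
SO₂: row 532.5–728.5 (AQI 201–300). (300−201)·(716.5−532.5)/(728.5−532.5) + 201 = 99·184.0/196.0 + 201 ≈ 293.94 → 294.
CO: row 22.765–28.008 (AQI 151–200). (200−151)·(27.689−22.765)/(28.008−22.765) + 151 = 49·4.924/5.243 + 151 ≈ 197.02 → 197.
O₃: 0.1793 ∈ [0.1694, 0.2252] ↔ index [301, 500].
301 + (0.1793−0.1694)·(500−301)/(0.2252−0.1694) = 301 + 0.0099·199/0.0558 ≈ 336.31, so AQI = 336.
NO₂: 681.27 lies in 406.25–694.36, so I_lo=101, I_hi=150, C_lo=406.25, C_hi=694.36.
(150−101)/(694.36−406.25) × (681.27−406.25) + 101 = 49/288.11 × 275.02 + 101 ≈ 147.77 → 148.
Sub-indices: PM2.5→288, SO₂→294, CO→197, O₃→336, NO₂→148. Overall AQI = max = 336; dominant pollutant is O₃.
AQI 336: Hazardous.

336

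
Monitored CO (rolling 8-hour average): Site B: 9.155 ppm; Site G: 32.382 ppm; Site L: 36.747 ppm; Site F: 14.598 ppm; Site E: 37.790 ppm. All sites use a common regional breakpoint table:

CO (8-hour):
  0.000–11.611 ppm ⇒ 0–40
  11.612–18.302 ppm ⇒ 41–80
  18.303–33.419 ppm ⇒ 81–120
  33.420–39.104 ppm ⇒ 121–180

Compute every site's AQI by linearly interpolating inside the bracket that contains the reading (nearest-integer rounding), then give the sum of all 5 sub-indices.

Site B 9.155: bracket 0.000–11.611 → index 0–40; slope 40/11.611, offset 9.155.
AQI = 0 + 40/11.611·9.155 ≈ 31.54 ⇒ 32.
Site G: 32.382 lies in 18.303–33.419, so I_lo=81, I_hi=120, C_lo=18.303, C_hi=33.419.
(120−81)/(33.419−18.303) × (32.382−18.303) + 81 = 39/15.116 × 14.079 + 81 ≈ 117.32 → 117.
Site L: 36.747 lies in 33.420–39.104, so I_lo=121, I_hi=180, C_lo=33.420, C_hi=39.104.
(180−121)/(39.104−33.420) × (36.747−33.420) + 121 = 59/5.684 × 3.327 + 121 ≈ 155.53 → 156.
Site F: 14.598 lies in 11.612–18.302, so I_lo=41, I_hi=80, C_lo=11.612, C_hi=18.302.
(80−41)/(18.302−11.612) × (14.598−11.612) + 41 = 39/6.690 × 2.986 + 41 ≈ 58.41 → 58.
Site E: 37.790 lies in 33.420–39.104, so I_lo=121, I_hi=180, C_lo=33.420, C_hi=39.104.
(180−121)/(39.104−33.420) × (37.790−33.420) + 121 = 59/5.684 × 4.370 + 121 ≈ 166.36 → 166.
AQIs: Site B=32, Site G=117, Site L=156, Site F=58, Site E=166. Sum = 32 + 117 + 156 + 58 + 166 = 529.

529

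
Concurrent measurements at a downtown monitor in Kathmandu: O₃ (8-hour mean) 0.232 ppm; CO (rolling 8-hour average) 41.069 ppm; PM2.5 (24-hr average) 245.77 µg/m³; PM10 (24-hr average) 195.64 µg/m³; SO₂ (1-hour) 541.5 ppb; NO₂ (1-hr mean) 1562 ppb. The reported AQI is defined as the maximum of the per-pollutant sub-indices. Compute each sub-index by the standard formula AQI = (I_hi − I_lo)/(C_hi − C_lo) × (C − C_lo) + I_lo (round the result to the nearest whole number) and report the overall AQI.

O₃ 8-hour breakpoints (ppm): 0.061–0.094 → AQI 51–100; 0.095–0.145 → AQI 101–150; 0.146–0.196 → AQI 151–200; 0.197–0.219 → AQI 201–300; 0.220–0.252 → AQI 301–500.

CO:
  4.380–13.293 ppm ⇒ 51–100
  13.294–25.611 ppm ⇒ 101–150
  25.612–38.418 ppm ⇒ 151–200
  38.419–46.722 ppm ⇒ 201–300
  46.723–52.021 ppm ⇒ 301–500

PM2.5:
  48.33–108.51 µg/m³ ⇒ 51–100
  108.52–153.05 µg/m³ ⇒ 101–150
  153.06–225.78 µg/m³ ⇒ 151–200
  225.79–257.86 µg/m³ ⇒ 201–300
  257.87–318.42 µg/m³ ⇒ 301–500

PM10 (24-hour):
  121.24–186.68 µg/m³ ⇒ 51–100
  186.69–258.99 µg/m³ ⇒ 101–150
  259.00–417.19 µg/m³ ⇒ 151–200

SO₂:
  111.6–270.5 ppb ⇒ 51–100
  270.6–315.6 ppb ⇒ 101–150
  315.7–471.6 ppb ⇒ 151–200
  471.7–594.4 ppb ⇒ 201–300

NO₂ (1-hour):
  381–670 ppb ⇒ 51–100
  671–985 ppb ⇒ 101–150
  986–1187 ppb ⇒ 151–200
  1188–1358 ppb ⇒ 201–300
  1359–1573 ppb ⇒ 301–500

490

O₃: 0.232 ∈ [0.220, 0.252] ↔ index [301, 500].
301 + (0.232−0.220)·(500−301)/(0.252−0.220) = 301 + 0.012·199/0.032 ≈ 375.63, so AQI = 376.
CO: row 38.419–46.722 (AQI 201–300). (300−201)·(41.069−38.419)/(46.722−38.419) + 201 = 99·2.650/8.303 + 201 ≈ 232.60 → 233.
PM2.5: 245.77 lies in 225.79–257.86, so I_lo=201, I_hi=300, C_lo=225.79, C_hi=257.86.
(300−201)/(257.86−225.79) × (245.77−225.79) + 201 = 99/32.07 × 19.98 + 201 ≈ 262.68 → 263.
PM10: 195.64 lies in 186.69–258.99, so I_lo=101, I_hi=150, C_lo=186.69, C_hi=258.99.
(150−101)/(258.99−186.69) × (195.64−186.69) + 101 = 49/72.30 × 8.95 + 101 ≈ 107.07 → 107.
SO₂: row 471.7–594.4 (AQI 201–300). (300−201)·(541.5−471.7)/(594.4−471.7) + 201 = 99·69.8/122.7 + 201 ≈ 257.32 → 257.
NO₂: 1562 ∈ [1359, 1573] ↔ index [301, 500].
301 + (1562−1359)·(500−301)/(1573−1359) = 301 + 203·199/214 ≈ 489.77, so AQI = 490.
Sub-indices: O₃→376, CO→233, PM2.5→263, PM10→107, SO₂→257, NO₂→490. Overall AQI = max = 490; dominant pollutant is NO₂.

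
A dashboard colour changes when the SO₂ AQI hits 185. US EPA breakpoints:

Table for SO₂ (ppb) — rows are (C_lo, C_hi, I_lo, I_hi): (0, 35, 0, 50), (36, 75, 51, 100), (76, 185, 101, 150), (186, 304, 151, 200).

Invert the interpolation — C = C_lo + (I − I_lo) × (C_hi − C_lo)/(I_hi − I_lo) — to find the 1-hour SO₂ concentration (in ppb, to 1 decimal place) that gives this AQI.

267.9

AQI 185 lies in the 151–200 band, which corresponds to 186–304 ppb.
C = 186 + (185−151)×(304−186)/(200−151) = 186 + 34×118/49 ≈ 267.878 ppb → 267.9 ppb to 1 dp.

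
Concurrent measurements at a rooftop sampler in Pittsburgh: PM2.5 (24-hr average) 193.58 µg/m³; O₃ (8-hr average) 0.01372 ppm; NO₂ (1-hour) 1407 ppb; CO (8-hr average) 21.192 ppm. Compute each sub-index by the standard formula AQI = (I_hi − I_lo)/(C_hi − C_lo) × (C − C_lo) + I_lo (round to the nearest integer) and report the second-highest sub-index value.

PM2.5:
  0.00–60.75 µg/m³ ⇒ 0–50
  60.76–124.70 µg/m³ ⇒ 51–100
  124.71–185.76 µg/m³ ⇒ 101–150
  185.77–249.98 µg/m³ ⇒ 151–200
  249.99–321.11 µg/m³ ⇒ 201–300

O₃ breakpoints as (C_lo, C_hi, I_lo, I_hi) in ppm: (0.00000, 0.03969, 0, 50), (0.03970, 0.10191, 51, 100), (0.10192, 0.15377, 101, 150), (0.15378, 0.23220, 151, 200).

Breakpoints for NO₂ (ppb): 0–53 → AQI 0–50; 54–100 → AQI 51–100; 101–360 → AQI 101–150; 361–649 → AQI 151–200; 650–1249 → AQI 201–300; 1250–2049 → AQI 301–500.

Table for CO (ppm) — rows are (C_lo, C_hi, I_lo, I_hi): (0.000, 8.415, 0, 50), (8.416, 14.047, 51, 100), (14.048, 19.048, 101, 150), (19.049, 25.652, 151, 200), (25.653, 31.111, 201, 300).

167

PM2.5 193.58: bracket 185.77–249.98 → index 151–200; slope 49/64.21, offset 7.81.
AQI = 151 + 49/64.21·7.81 ≈ 156.96 ⇒ 157.
O₃: 0.01372 ∈ [0.00000, 0.03969] ↔ index [0, 50].
0 + (0.01372−0.00000)·(50−0)/(0.03969−0.00000) = 0 + 0.01372·50/0.03969 ≈ 17.28, so AQI = 17.
NO₂: row 1250–2049 (AQI 301–500). (500−301)·(1407−1250)/(2049−1250) + 301 = 199·157/799 + 301 ≈ 340.10 → 340.
CO 21.192: bracket 19.049–25.652 → index 151–200; slope 49/6.603, offset 2.143.
AQI = 151 + 49/6.603·2.143 ≈ 166.90 ⇒ 167.
Sub-indices: PM2.5→157, O₃→17, NO₂→340, CO→167. Ranked high→low: 340, 167, 157, 17. Second-highest sub-index = 167.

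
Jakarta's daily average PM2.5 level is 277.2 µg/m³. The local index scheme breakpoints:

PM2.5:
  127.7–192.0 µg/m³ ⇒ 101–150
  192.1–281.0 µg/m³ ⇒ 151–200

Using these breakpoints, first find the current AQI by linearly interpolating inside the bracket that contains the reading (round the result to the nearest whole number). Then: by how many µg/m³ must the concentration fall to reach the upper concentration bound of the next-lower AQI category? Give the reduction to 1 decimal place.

PM2.5: 277.2 lies in 192.1–281.0, so I_lo=151, I_hi=200, C_lo=192.1, C_hi=281.0.
(200−151)/(281.0−192.1) × (277.2−192.1) + 151 = 49/88.9 × 85.1 + 151 ≈ 197.91 → 198.
Current AQI 198 is in the Unhealthy range (151–200). The next-lower category tops out at AQI 150, whose upper concentration bound is 192.0 µg/m³.
Reduction needed = 277.2 − 192.0 = 85.2 µg/m³.

85.2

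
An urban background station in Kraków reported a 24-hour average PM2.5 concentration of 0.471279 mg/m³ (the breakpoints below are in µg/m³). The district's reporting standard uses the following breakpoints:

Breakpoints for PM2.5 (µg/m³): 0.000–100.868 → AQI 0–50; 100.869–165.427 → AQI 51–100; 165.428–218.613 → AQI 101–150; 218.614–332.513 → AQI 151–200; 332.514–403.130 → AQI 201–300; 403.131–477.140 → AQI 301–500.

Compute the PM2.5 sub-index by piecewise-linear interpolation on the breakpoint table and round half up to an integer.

484

Convert: 0.471279 mg/m³ = 471.279 µg/m³.
PM2.5: row 403.131–477.140 (AQI 301–500). (500−301)·(471.279−403.131)/(477.140−403.131) + 301 = 199·68.148/74.009 + 301 ≈ 484.24 → 484.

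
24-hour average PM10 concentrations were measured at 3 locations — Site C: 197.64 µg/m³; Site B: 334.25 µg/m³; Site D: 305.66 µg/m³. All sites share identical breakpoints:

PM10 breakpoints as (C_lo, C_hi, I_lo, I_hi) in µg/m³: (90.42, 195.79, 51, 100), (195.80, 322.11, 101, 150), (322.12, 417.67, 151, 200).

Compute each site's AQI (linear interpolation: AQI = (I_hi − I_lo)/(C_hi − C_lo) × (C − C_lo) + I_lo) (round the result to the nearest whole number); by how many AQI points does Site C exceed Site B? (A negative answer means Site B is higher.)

-55

Site C: row 195.80–322.11 (AQI 101–150). (150−101)·(197.64−195.80)/(322.11−195.80) + 101 = 49·1.84/126.31 + 101 ≈ 101.71 → 102.
Site B: 334.25 lies in 322.12–417.67, so I_lo=151, I_hi=200, C_lo=322.12, C_hi=417.67.
(200−151)/(417.67−322.12) × (334.25−322.12) + 151 = 49/95.55 × 12.13 + 151 ≈ 157.22 → 157.
Site D: row 195.80–322.11 (AQI 101–150). (150−101)·(305.66−195.80)/(322.11−195.80) + 101 = 49·109.86/126.31 + 101 ≈ 143.62 → 144.
AQIs: Site C=102, Site B=157, Site D=144. Site C (102) − Site B (157) = -55.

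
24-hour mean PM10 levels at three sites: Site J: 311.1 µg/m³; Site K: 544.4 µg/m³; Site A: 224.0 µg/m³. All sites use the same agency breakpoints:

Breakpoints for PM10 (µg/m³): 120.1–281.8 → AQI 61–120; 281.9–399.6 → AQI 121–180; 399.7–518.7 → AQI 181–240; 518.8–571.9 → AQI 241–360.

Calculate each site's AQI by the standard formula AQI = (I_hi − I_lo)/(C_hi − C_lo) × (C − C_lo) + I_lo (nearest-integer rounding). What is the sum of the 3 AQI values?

533

Site J: row 281.9–399.6 (AQI 121–180). (180−121)·(311.1−281.9)/(399.6−281.9) + 121 = 59·29.2/117.7 + 121 ≈ 135.64 → 136.
Site K: 544.4 ∈ [518.8, 571.9] ↔ index [241, 360].
241 + (544.4−518.8)·(360−241)/(571.9−518.8) = 241 + 25.6·119/53.1 ≈ 298.37, so AQI = 298.
Site A: 224.0 lies in 120.1–281.8, so I_lo=61, I_hi=120, C_lo=120.1, C_hi=281.8.
(120−61)/(281.8−120.1) × (224.0−120.1) + 61 = 59/161.7 × 103.9 + 61 ≈ 98.91 → 99.
AQIs: Site J=136, Site K=298, Site A=99. Sum = 136 + 298 + 99 = 533.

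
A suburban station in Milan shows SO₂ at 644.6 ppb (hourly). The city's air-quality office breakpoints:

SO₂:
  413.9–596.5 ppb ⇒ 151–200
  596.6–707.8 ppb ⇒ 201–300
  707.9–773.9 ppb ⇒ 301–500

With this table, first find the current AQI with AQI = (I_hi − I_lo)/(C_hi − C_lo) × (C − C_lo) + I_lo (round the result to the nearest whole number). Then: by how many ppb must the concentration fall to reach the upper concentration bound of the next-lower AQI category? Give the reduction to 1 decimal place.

48.1

SO₂: row 596.6–707.8 (AQI 201–300). (300−201)·(644.6−596.6)/(707.8−596.6) + 201 = 99·48.0/111.2 + 201 ≈ 243.73 → 244.
Current AQI 244 is in the Very Unhealthy range (201–300). The next-lower category tops out at AQI 200, whose upper concentration bound is 596.5 ppb.
Reduction needed = 644.6 − 596.5 = 48.1 ppb.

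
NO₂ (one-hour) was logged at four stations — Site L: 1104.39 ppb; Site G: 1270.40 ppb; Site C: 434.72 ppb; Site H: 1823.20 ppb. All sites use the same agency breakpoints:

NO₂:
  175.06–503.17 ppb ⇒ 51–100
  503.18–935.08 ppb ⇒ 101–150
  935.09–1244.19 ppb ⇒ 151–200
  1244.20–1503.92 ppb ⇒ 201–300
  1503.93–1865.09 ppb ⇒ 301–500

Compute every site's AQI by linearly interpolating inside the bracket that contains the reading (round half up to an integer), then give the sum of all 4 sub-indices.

956

Site L: 1104.39 ∈ [935.09, 1244.19] ↔ index [151, 200].
151 + (1104.39−935.09)·(200−151)/(1244.19−935.09) = 151 + 169.30·49/309.10 ≈ 177.84, so AQI = 178.
Site G: row 1244.20–1503.92 (AQI 201–300). (300−201)·(1270.40−1244.20)/(1503.92−1244.20) + 201 = 99·26.20/259.72 + 201 ≈ 210.99 → 211.
Site C 434.72: bracket 175.06–503.17 → index 51–100; slope 49/328.11, offset 259.66.
AQI = 51 + 49/328.11·259.66 ≈ 89.78 ⇒ 90.
Site H: 1823.20 ∈ [1503.93, 1865.09] ↔ index [301, 500].
301 + (1823.20−1503.93)·(500−301)/(1865.09−1503.93) = 301 + 319.27·199/361.16 ≈ 476.92, so AQI = 477.
AQIs: Site L=178, Site G=211, Site C=90, Site H=477. Sum = 178 + 211 + 90 + 477 = 956.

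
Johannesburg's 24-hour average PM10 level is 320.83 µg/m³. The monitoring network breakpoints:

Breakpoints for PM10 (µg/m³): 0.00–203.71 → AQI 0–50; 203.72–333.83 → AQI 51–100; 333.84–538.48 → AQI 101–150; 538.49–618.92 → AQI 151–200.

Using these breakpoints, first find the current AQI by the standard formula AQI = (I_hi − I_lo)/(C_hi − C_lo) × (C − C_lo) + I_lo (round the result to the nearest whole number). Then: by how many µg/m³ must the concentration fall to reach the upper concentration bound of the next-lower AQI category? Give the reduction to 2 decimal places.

117.12

PM10 320.83: bracket 203.72–333.83 → index 51–100; slope 49/130.11, offset 117.11.
AQI = 51 + 49/130.11·117.11 ≈ 95.10 ⇒ 95.
Current AQI 95 is in the Moderate range (51–100). The next-lower category tops out at AQI 50, whose upper concentration bound is 203.71 µg/m³.
Reduction needed = 320.83 − 203.71 = 117.12 µg/m³.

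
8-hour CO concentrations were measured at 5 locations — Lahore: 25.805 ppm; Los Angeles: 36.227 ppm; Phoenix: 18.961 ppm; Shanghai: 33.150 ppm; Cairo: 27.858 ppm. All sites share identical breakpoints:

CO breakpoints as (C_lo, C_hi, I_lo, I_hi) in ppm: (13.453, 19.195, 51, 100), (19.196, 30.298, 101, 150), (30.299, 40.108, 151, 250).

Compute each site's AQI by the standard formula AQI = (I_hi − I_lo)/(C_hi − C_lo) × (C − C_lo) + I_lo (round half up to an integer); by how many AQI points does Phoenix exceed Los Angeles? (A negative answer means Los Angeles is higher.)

-113

Lahore 25.805: bracket 19.196–30.298 → index 101–150; slope 49/11.102, offset 6.609.
AQI = 101 + 49/11.102·6.609 ≈ 130.17 ⇒ 130.
Los Angeles: 36.227 lies in 30.299–40.108, so I_lo=151, I_hi=250, C_lo=30.299, C_hi=40.108.
(250−151)/(40.108−30.299) × (36.227−30.299) + 151 = 99/9.809 × 5.928 + 151 ≈ 210.83 → 211.
Phoenix: 18.961 ∈ [13.453, 19.195] ↔ index [51, 100].
51 + (18.961−13.453)·(100−51)/(19.195−13.453) = 51 + 5.508·49/5.742 ≈ 98.00, so AQI = 98.
Shanghai: row 30.299–40.108 (AQI 151–250). (250−151)·(33.150−30.299)/(40.108−30.299) + 151 = 99·2.851/9.809 + 151 ≈ 179.77 → 180.
Cairo: row 19.196–30.298 (AQI 101–150). (150−101)·(27.858−19.196)/(30.298−19.196) + 101 = 49·8.662/11.102 + 101 ≈ 139.23 → 139.
AQIs: Lahore=130, Los Angeles=211, Phoenix=98, Shanghai=180, Cairo=139. Phoenix (98) − Los Angeles (211) = -113.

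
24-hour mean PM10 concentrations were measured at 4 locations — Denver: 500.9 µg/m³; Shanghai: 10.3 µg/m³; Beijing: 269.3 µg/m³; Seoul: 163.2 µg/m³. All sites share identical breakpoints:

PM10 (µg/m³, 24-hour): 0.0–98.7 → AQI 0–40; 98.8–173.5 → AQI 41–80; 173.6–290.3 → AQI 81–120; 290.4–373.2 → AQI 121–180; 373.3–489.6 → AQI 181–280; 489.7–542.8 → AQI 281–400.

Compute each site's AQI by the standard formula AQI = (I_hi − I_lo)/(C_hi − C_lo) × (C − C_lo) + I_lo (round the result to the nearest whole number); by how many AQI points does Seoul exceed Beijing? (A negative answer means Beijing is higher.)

Denver: 500.9 lies in 489.7–542.8, so I_lo=281, I_hi=400, C_lo=489.7, C_hi=542.8.
(400−281)/(542.8−489.7) × (500.9−489.7) + 281 = 119/53.1 × 11.2 + 281 ≈ 306.10 → 306.
Shanghai: 10.3 ∈ [0.0, 98.7] ↔ index [0, 40].
0 + (10.3−0.0)·(40−0)/(98.7−0.0) = 0 + 10.3·40/98.7 ≈ 4.17, so AQI = 4.
Beijing 269.3: bracket 173.6–290.3 → index 81–120; slope 39/116.7, offset 95.7.
AQI = 81 + 39/116.7·95.7 ≈ 112.98 ⇒ 113.
Seoul 163.2: bracket 98.8–173.5 → index 41–80; slope 39/74.7, offset 64.4.
AQI = 41 + 39/74.7·64.4 ≈ 74.62 ⇒ 75.
AQIs: Denver=306, Shanghai=4, Beijing=113, Seoul=75. Seoul (75) − Beijing (113) = -38.

-38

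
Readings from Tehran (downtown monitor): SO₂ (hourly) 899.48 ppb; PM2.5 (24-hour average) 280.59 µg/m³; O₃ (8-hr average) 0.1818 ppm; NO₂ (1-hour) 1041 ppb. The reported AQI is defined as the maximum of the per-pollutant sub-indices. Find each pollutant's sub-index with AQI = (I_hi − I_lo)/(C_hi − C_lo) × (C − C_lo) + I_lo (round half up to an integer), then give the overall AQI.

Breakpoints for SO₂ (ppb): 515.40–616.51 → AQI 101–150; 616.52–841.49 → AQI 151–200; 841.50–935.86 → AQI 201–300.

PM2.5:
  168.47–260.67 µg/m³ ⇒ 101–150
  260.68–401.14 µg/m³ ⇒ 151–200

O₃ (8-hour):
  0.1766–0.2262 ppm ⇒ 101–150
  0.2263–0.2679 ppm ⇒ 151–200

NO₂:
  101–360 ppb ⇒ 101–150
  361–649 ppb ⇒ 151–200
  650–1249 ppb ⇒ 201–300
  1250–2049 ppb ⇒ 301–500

SO₂: 899.48 lies in 841.50–935.86, so I_lo=201, I_hi=300, C_lo=841.50, C_hi=935.86.
(300−201)/(935.86−841.50) × (899.48−841.50) + 201 = 99/94.36 × 57.98 + 201 ≈ 261.83 → 262.
PM2.5: 280.59 ∈ [260.68, 401.14] ↔ index [151, 200].
151 + (280.59−260.68)·(200−151)/(401.14−260.68) = 151 + 19.91·49/140.46 ≈ 157.95, so AQI = 158.
O₃: 0.1818 lies in 0.1766–0.2262, so I_lo=101, I_hi=150, C_lo=0.1766, C_hi=0.2262.
(150−101)/(0.2262−0.1766) × (0.1818−0.1766) + 101 = 49/0.0496 × 0.0052 + 101 ≈ 106.14 → 106.
NO₂: row 650–1249 (AQI 201–300). (300−201)·(1041−650)/(1249−650) + 201 = 99·391/599 + 201 ≈ 265.62 → 266.
Sub-indices: SO₂→262, PM2.5→158, O₃→106, NO₂→266. Overall AQI = max = 266; dominant pollutant is NO₂.
AQI 266: Very Unhealthy.

266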